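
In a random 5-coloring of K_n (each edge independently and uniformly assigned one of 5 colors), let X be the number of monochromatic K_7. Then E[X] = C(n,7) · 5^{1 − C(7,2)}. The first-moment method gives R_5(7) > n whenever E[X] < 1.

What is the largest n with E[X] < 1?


We need C(n, 7) · 5^{1 − 21} < 1, i.e. C(n, 7) < 5^{21 − 1} = 95367431640625.
Check values of n near the boundary:
  n = 333: C(333, 7) = 84549532139028; 84549532139028 < 95367431640625? YES
  n = 334: C(334, 7) = 86359460961576; 86359460961576 < 95367431640625? YES
  n = 335: C(335, 7) = 88202498238195; 88202498238195 < 95367431640625? YES
  n = 336: C(336, 7) = 90079147136880; 90079147136880 < 95367431640625? YES
  n = 337: C(337, 7) = 91989916924632; 91989916924632 < 95367431640625? YES
  n = 338: C(338, 7) = 93935323022736; 93935323022736 < 95367431640625? YES
  n = 339: C(339, 7) = 95915887062372; 95915887062372 < 95367431640625? NO
The largest n with C(n, 7) < 95367431640625 is n = 338 (where E[X] = 93935323022736/95367431640625 ≈ 0.98498). Hence R_5(7) > 338, i.e. R_5(7) ≥ 339.

Largest n = 338; hence R_5(7) > 338.


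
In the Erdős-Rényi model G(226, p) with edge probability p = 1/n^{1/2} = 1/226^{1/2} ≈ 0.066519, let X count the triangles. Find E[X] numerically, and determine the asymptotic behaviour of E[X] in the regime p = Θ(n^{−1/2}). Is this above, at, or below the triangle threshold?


Number of potential triangles: C(226, 3) = 1898400.
Each occurs with probability p³ ≈ (0.066519)³ ≈ 2.94331905e-04.
By linearity: E[X] = C(226, 3)·p³ ≈ 1898400 · 2.94331905e-04 ≈ 558.759688.
Since α = 1/2 < 1, p = c/n^{1/2} ≫ 1/n is above the triangle threshold p ~ 1/n. Asymptotically E[X] ~ (c³/6)·n^{3(1−α)} = (1³/6)·n^{1.5} → ∞; triangles are abundant w.h.p.

E[X] ≈ 558.759688; in regime p = Θ(1/n^{1/2}) E[X] diverges (above the triangle threshold p ~ 1/n).


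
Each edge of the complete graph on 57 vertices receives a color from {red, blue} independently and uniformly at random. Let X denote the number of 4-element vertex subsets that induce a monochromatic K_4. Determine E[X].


Let X = Σ_S X_S over the C(57, 4) = 395010 subsets S of size 4, where X_S = 1 if the K_4 on S is monochromatic.
For a fixed S, the K_4 on S has C(4, 2) = 6 edges. P[all 6 edges red] = (1/2)^6, and likewise for blue, so P[monochromatic] = 2·(1/2)^6 = 2^{1 − 6} = 1/32.
Summing: E[X] = C(57, 4) · 2^{1 − 6} = 395010 · 1/32 = 197505/16.
Numerically: E[X] ≈ 12344.062.

E[X] = C(57,4)·2^(1−C(4,2)) = 197505/16 ≈ 12344.062.


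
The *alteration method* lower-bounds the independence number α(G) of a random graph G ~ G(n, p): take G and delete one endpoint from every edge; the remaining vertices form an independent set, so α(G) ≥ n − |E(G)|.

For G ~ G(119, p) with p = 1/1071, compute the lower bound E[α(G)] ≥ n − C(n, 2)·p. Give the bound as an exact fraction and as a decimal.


E[|E(G)|] = C(119, 2)·p = 7021 · (1/1071) = 59/9.
E[α(G)] ≥ n − E[|E(G)|] = 119 − 59/9 = 1012/9.
Numerically: ≈ 112.444444.
(This is only a lower bound; the true E[α(G)] may be larger.)

E[α(G)] ≥ 1012/9 ≈ 112.444444.


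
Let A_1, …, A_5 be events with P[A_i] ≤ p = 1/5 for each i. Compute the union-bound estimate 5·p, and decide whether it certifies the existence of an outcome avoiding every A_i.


Union bound: P[∪_{i=1}^{5} A_i] ≤ Σ_i P[A_i] ≤ 5·p = 5·(1/5) = 1.
Numerically: 1 ≈ 1.0000000.
Is 1 < 1? NO.
Since the bound 1 is ≥ 1, the union bound is uninformative here; it does NOT by itself certify existence.

5·p = 1 ≈ 1.0000000; existence NOT certified by the union bound.


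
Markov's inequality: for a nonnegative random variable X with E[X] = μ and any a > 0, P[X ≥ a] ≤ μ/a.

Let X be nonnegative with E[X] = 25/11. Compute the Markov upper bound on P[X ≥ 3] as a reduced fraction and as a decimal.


μ = E[X] = 25/11, a = 3.
Markov: P[X ≥ 3] ≤ μ/a = (25/11)/3 = 25/33.
Numerically: ≈ 0.7576.
(Since a = 3 > μ = 2.2727, the bound 25/33 is < 1 and informative.)

P[X ≥ 3] ≤ 25/33 ≈ 0.7576.


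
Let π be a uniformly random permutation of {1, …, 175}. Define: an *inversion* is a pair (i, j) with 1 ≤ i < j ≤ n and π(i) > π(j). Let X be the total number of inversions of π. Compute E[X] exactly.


Write X = Σ X_I over the C(175, 2) = 15225 pairs i < j, with X_I the indicator of one inversion.
There are 15225 indicators.
For each fixed pair i < j, the values π(i) and π(j) are two distinct elements of {1, …, 175} in uniformly random order; by symmetry P[π(i) > π(j)] = 1/2.
By linearity: E[X] = 15225 · (1/2) = C(175, 2) · (1/2) = 15225/2 = 15225/2 ≈ 7612.500000.

E[X] = 15225/2 = 7612.500000.


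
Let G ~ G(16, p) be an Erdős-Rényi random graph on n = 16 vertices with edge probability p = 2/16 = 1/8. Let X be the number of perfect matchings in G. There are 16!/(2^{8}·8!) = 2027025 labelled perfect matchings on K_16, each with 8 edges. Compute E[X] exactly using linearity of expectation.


K_16 has 16!/(2^{8}·8!) = 2027025 labelled perfect matchings.
For each such perfect matching H, let X_H = 1 if all 8 edges of H are present in G. Then P[X_H = 1] = p^{8} = (1/8)^{8} = 1/16777216.
By linearity of expectation: E[X] = Σ_H E[X_H] = 2027025 · p^{8} = 2027025 · 1/16777216 = 2027025/16777216.
Numerically: E[X] ≈ 0.1208.

E[X] = 2027025 · (1/8)^{8} = 2027025/16777216 ≈ 0.1208.


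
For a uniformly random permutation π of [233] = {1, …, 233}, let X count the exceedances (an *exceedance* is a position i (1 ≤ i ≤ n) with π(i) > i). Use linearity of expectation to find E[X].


Write X = Σ_{i=1}^{233} X_i, where X_i = 1_{π(i) > i}.
For each fixed i, π(i) is uniform over {1, …, 233} (marginal of a uniform permutation), so P[π(i) > i] = (n − i)/n. Summing: Σ_{i=1}^{233} (n − i)/n = (0 + 1 + … + 232)/233 = 233(233 − 1)/(2·233) = (233 − 1)/2.
Hence E[X] = Σ_{i=1}^{233} (233 − i)/233 = 116 ≈ 116.0000.

E[X] = 116 = 116.0000.


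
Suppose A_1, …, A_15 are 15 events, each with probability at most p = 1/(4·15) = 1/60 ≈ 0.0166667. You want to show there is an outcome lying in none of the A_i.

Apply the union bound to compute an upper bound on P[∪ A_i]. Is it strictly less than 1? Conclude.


Union bound: P[∪_{i=1}^{15} A_i] ≤ Σ_i P[A_i] ≤ 15·p = 15·(1/60) = 1/4.
Numerically: 1/4 ≈ 0.2500000.
Is 1/4 < 1? YES.
Since P[∪ A_i] ≤ 1/4 < 1, the complement has P[∩ A_i^c] ≥ 1 − 1/4 = 3/4 > 0, so some outcome avoids every A_i.

15·p = 1/4 ≈ 0.2500000; existence CERTIFIED by the union bound.


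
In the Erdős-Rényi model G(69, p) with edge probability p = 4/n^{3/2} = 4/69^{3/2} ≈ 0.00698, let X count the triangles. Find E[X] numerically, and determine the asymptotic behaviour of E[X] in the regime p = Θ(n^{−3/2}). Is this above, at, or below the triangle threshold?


Number of potential triangles: C(69, 3) = 52394.
Each occurs with probability p³ ≈ (0.00698)³ ≈ 3.39906e-07.
By linearity: E[X] = C(69, 3)·p³ ≈ 52394 · 3.39906e-07 ≈ 0.018.
Since α = 3/2 > 1, p = c/n^{3/2} = o(1/n) is below the triangle threshold p ~ 1/n. Asymptotically E[X] ~ (c³/6)·n^{3(1−α)} = (4³/6)·n^{-1.5} → 0, so by Markov's inequality G has no triangles w.h.p.

E[X] ≈ 0.018; in regime p = Θ(1/n^{3/2}) E[X] tends to 0 (below the triangle threshold p ~ 1/n).


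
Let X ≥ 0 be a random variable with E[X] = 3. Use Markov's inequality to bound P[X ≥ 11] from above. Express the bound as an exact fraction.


μ = E[X] = 3, a = 11.
Markov: P[X ≥ 11] ≤ μ/a = (3)/11 = 3/11.
Numerically: ≈ 0.272727.
(Since a = 11 > μ = 3.000000, the bound 3/11 is < 1 and informative.)

P[X ≥ 11] ≤ 3/11 ≈ 0.272727.


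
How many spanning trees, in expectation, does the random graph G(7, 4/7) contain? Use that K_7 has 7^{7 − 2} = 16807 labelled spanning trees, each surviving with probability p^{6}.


K_7 has 7^{7 − 2} = 16807 labelled spanning trees.
For each such spanning tree H, let X_H = 1 if all 6 edges of H are present in G. Then P[X_H = 1] = p^{6} = (4/7)^{6} = 4096/117649.
By linearity: E[X] = Σ_H E[X_H] = 16807 · p^{6} = 16807 · 4096/117649 = 4096/7.
Numerically: E[X] ≈ 585.1.

E[X] = 16807 · (4/7)^{6} = 4096/7 ≈ 585.1.


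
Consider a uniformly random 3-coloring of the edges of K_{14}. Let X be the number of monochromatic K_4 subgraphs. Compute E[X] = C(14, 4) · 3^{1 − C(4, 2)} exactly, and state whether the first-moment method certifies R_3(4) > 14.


E[X] = C(14, 4) · 3^{1 − 6} = 1001 · 3^{−5} = 1001/243.
As a reduced fraction: E[X] = 1001/243 ≈ 4.1193.
Is E[X] < 1? NO.
Since E[X] ≥ 1, the first-moment bound is inconclusive at n = 14; it does NOT by itself certify R_3(4) > 14.

E[X] = 1001/243 ≈ 4.1193; E[X] ≥ 1; first-moment method inconclusive here.


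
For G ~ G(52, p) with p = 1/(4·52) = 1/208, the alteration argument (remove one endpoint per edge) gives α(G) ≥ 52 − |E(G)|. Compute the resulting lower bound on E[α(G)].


E[|E(G)|] = C(52, 2)·p = 1326 · (1/208) = 51/8.
E[α(G)] ≥ n − E[|E(G)|] = 52 − 51/8 = 365/8.
Numerically: ≈ 45.6250.
(This is only a lower bound; the true E[α(G)] may be larger.)

E[α(G)] ≥ 365/8 ≈ 45.6250.


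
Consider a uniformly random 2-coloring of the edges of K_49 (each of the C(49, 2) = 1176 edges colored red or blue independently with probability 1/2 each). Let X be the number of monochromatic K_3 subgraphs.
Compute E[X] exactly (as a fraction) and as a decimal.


Let X = Σ_S X_S over the C(49, 3) = 18424 subsets S of size 3, where X_S = 1 if the K_3 on S is monochromatic.
For a fixed S, the K_3 on S has C(3, 2) = 3 edges. P[all 3 edges red] = (1/2)^3, and likewise for blue, so P[monochromatic] = 2·(1/2)^3 = 2^{1 − 3} = 1/4.
By linearity of expectation: E[X] = C(49, 3) · 2^{1 − 3} = 18424 · 1/4 = 4606.
Numerically: E[X] ≈ 4606.0000.

E[X] = C(49,3)·2^(1−C(3,2)) = 4606 ≈ 4606.0000.


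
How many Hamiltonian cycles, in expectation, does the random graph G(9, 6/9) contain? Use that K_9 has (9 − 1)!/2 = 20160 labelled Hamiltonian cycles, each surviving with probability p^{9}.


K_9 has (9 − 1)!/2 = 20160 labelled Hamiltonian cycles.
For each such Hamiltonian cycle H, let X_H = 1 if all 9 edges of H are present in G. Then P[X_H = 1] = p^{9} = (2/3)^{9} = 512/19683.
By linearity of expectation: E[X] = Σ_H E[X_H] = 20160 · p^{9} = 20160 · 512/19683 = 1146880/2187.
Numerically: E[X] ≈ 524.

E[X] = 20160 · (2/3)^{9} = 1146880/2187 ≈ 524.


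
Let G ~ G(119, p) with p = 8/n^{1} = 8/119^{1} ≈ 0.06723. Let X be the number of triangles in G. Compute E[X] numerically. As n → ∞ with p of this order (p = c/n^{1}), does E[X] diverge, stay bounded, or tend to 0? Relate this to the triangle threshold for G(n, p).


Number of potential triangles: C(119, 3) = 273819.
Each occurs with probability p³ ≈ (0.06723)³ ≈ 3.038289e-04.
By linearity: E[X] = C(119, 3)·p³ ≈ 273819 · 3.038289e-04 ≈ 83.1941.
Here α = 1, so p = 8/n is exactly at the triangle threshold p ~ 1/n. Asymptotically E[X] → c³/6 = 8³/6 = 256/3 ≈ 85.3333, a bounded constant. In this regime the triangle count is asymptotically Poisson(c³/6).

E[X] ≈ 83.1941; in regime p = Θ(1/n^{1}) E[X] stays bounded (at the triangle threshold p ~ 1/n).


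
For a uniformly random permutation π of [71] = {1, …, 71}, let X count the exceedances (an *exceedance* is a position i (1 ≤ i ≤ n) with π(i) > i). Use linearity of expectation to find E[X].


Write X = Σ_{i=1}^{71} X_i, where X_i = 1_{π(i) > i}.
For each fixed i, π(i) is uniform over {1, …, 71} (marginal of a uniform permutation), so P[π(i) > i] = (n − i)/n. Summing: Σ_{i=1}^{71} (n − i)/n = (0 + 1 + … + 70)/71 = 71(71 − 1)/(2·71) = (71 − 1)/2.
Hence E[X] = Σ_{i=1}^{71} (71 − i)/71 = 35 ≈ 35.0000.

E[X] = 35 = 35.0000.


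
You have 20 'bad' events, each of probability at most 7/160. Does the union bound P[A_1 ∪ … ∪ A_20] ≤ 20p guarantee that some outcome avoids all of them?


Union bound: P[∪_{i=1}^{20} A_i] ≤ Σ_i P[A_i] ≤ 20·p = 20·(7/160) = 7/8.
Numerically: 7/8 ≈ 0.8750.
Is 7/8 < 1? YES.
Since P[∪ A_i] ≤ 7/8 < 1, the complement has P[∩ A_i^c] ≥ 1 − 7/8 = 1/8 > 0, so some outcome avoids every A_i.

20·p = 7/8 ≈ 0.8750; existence CERTIFIED by the union bound.


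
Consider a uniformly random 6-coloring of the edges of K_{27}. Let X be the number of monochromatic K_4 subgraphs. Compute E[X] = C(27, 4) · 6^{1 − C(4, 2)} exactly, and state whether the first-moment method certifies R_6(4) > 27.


E[X] = C(27, 4) · 6^{1 − 6} = 17550 · 6^{−5} = 17550/7776.
As a reduced fraction: E[X] = 325/144 ≈ 2.257.
Is E[X] < 1? NO.
Since E[X] ≥ 1, the first-moment bound is inconclusive at n = 27; it does NOT by itself certify R_6(4) > 27.

E[X] = 325/144 ≈ 2.257; E[X] ≥ 1; first-moment method inconclusive here.


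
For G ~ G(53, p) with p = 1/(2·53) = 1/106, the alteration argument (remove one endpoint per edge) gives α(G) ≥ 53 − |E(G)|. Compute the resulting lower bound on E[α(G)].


E[|E(G)|] = C(53, 2)·p = 1378 · (1/106) = 13.
E[α(G)] ≥ n − E[|E(G)|] = 53 − 13 = 40.
Numerically: ≈ 40.000000.
(This is only a lower bound; the true E[α(G)] may be larger.)

E[α(G)] ≥ 40 ≈ 40.000000.


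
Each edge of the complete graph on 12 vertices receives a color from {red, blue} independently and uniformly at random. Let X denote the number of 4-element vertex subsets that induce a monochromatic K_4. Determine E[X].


Let X = Σ_S X_S over the C(12, 4) = 495 subsets S of size 4, where X_S = 1 if the K_4 on S is monochromatic.
For a fixed S, the K_4 on S has C(4, 2) = 6 edges. P[all 6 edges red] = (1/2)^6, and likewise for blue, so P[monochromatic] = 2·(1/2)^6 = 2^{1 − 6} = 1/32.
Summing: E[X] = C(12, 4) · 2^{1 − 6} = 495 · 1/32 = 495/32.
Numerically: E[X] ≈ 15.468750.

E[X] = C(12,4)·2^(1−C(4,2)) = 495/32 ≈ 15.468750.


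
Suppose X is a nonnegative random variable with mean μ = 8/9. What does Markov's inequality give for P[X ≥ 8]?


μ = E[X] = 8/9, a = 8.
Markov: P[X ≥ 8] ≤ μ/a = (8/9)/8 = 1/9.
Numerically: ≈ 0.11111.
(Since a = 8 > μ = 0.88889, the bound 1/9 is < 1 and informative.)

P[X ≥ 8] ≤ 1/9 ≈ 0.11111.


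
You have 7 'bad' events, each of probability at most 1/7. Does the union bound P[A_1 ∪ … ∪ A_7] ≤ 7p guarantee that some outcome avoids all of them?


Union bound: P[∪_{i=1}^{7} A_i] ≤ Σ_i P[A_i] ≤ 7·p = 7·(1/7) = 1.
Numerically: 1 ≈ 1.0000000.
Is 1 < 1? NO.
Since the bound 1 is ≥ 1, the union bound is uninformative here; it does NOT by itself certify existence.

7·p = 1 ≈ 1.0000000; existence NOT certified by the union bound.


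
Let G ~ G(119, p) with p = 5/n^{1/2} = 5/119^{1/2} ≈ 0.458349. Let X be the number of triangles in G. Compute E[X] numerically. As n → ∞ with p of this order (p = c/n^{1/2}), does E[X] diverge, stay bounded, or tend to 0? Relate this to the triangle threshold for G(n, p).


Number of potential triangles: C(119, 3) = 273819.
Each occurs with probability p³ ≈ (0.458349)³ ≈ 9.62918589e-02.
By linearity: E[X] = C(119, 3)·p³ ≈ 273819 · 9.62918589e-02 ≈ 26366.540521.
Since α = 1/2 < 1, p = c/n^{1/2} ≫ 1/n is above the triangle threshold p ~ 1/n. Asymptotically E[X] ~ (c³/6)·n^{3(1−α)} = (5³/6)·n^{1.5} → ∞; triangles are abundant w.h.p.

E[X] ≈ 26366.540521; in regime p = Θ(1/n^{1/2}) E[X] diverges (above the triangle threshold p ~ 1/n).


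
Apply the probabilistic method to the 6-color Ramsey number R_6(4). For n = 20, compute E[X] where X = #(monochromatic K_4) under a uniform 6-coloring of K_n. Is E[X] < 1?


E[X] = C(20, 4) · 6^{1 − 6} = 4845 · 6^{−5} = 4845/7776.
As a reduced fraction: E[X] = 1615/2592 ≈ 0.6230710.
Is E[X] < 1? YES.
Since E[X] < 1, there exists a 6-coloring of K_{20} with no monochromatic K_4; hence R_6(4) > 20.

E[X] = 1615/2592 ≈ 0.6230710; E[X] < 1, so R_6(4) > 20.


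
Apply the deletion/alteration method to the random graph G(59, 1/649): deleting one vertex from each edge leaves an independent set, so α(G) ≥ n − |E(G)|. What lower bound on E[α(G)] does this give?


E[|E(G)|] = C(59, 2)·p = 1711 · (1/649) = 29/11.
E[α(G)] ≥ n − E[|E(G)|] = 59 − 29/11 = 620/11.
Numerically: ≈ 56.36364.
(This is only a lower bound; the true E[α(G)] may be larger.)

E[α(G)] ≥ 620/11 ≈ 56.36364.


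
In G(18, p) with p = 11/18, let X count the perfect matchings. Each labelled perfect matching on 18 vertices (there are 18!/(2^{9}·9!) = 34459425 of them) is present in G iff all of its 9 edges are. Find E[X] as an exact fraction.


K_18 has 18!/(2^{9}·9!) = 34459425 labelled perfect matchings.
For each such perfect matching H, let X_H = 1 if all 9 edges of H are present in G. Then P[X_H = 1] = p^{9} = (11/18)^{9} = 2357947691/198359290368.
Summing the indicators: E[X] = Σ_H E[X_H] = 34459425 · p^{9} = 34459425 · 2357947691/198359290368 = 1003129896443675/2448880128.
Numerically: E[X] ≈ 4.096e+05.

E[X] = 34459425 · (11/18)^{9} = 1003129896443675/2448880128 ≈ 4.096e+05.


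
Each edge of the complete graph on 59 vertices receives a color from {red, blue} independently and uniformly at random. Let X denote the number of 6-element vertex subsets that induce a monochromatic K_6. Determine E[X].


Let X = Σ_S X_S over the C(59, 6) = 45057474 subsets S of size 6, where X_S = 1 if the K_6 on S is monochromatic.
For a fixed S, the K_6 on S has C(6, 2) = 15 edges. P[all 15 edges red] = (1/2)^15, and likewise for blue, so P[monochromatic] = 2·(1/2)^15 = 2^{1 − 15} = 1/16384.
By linearity of expectation: E[X] = C(59, 6) · 2^{1 − 15} = 45057474 · 1/16384 = 22528737/8192.
Numerically: E[X] ≈ 2750.089966.

E[X] = C(59,6)·2^(1−C(6,2)) = 22528737/8192 ≈ 2750.089966.


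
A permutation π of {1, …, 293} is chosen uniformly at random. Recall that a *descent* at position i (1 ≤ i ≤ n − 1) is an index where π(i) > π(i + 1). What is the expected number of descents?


Write X = Σ X_I over i = 1, …, 292, with X_I the indicator of one descent.
There are 292 indicators.
For each fixed i, the pair (π(i), π(i+1)) is a uniformly random ordered pair of distinct values from {1, …, 293}; by symmetry P[π(i) > π(i+1)] = 1/2.
By linearity: E[X] = 292 · (1/2) = (293 − 1) · (1/2) = 146 ≈ 146.0000.

E[X] = 146 = 146.0000.


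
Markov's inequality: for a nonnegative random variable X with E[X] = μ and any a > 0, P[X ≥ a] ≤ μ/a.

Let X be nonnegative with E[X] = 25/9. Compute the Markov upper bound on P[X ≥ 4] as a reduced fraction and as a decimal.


μ = E[X] = 25/9, a = 4.
Markov: P[X ≥ 4] ≤ μ/a = (25/9)/4 = 25/36.
Numerically: ≈ 0.6944.
(Since a = 4 > μ = 2.7778, the bound 25/36 is < 1 and informative.)

P[X ≥ 4] ≤ 25/36 ≈ 0.6944.


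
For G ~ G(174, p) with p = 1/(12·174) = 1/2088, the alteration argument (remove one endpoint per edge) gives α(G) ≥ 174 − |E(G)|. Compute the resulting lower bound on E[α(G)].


E[|E(G)|] = C(174, 2)·p = 15051 · (1/2088) = 173/24.
E[α(G)] ≥ n − E[|E(G)|] = 174 − 173/24 = 4003/24.
Numerically: ≈ 166.79167.
(This is only a lower bound; the true E[α(G)] may be larger.)

E[α(G)] ≥ 4003/24 ≈ 166.79167.


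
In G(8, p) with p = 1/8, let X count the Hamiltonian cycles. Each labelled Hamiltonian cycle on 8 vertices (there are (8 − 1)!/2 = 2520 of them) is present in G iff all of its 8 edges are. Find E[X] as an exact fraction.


K_8 has (8 − 1)!/2 = 2520 labelled Hamiltonian cycles.
For each such Hamiltonian cycle H, let X_H = 1 if all 8 edges of H are present in G. Then P[X_H = 1] = p^{8} = (1/8)^{8} = 1/16777216.
By linearity: E[X] = Σ_H E[X_H] = 2520 · p^{8} = 2520 · 1/16777216 = 315/2097152.
Numerically: E[X] ≈ 0.00015.

E[X] = 2520 · (1/8)^{8} = 315/2097152 ≈ 0.00015.


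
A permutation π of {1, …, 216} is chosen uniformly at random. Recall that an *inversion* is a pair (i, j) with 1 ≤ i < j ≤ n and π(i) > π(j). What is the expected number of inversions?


Write X = Σ X_I over the C(216, 2) = 23220 pairs i < j, with X_I the indicator of one inversion.
There are 23220 indicators.
For each fixed pair i < j, the values π(i) and π(j) are two distinct elements of {1, …, 216} in uniformly random order; by symmetry P[π(i) > π(j)] = 1/2.
By linearity: E[X] = 23220 · (1/2) = C(216, 2) · (1/2) = 23220/2 = 11610 ≈ 11610.000.

E[X] = 11610 = 11610.000.


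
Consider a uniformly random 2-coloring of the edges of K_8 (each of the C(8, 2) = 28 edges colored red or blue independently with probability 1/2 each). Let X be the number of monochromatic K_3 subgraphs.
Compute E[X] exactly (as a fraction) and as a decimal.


Let X = Σ_S X_S over the C(8, 3) = 56 subsets S of size 3, where X_S = 1 if the K_3 on S is monochromatic.
For a fixed S, the K_3 on S has C(3, 2) = 3 edges. P[all 3 edges red] = (1/2)^3, and likewise for blue, so P[monochromatic] = 2·(1/2)^3 = 2^{1 − 3} = 1/4.
By linearity of expectation: E[X] = C(8, 3) · 2^{1 − 3} = 56 · 1/4 = 14.
Numerically: E[X] ≈ 14.000000.

E[X] = C(8,3)·2^(1−C(3,2)) = 14 ≈ 14.000000.


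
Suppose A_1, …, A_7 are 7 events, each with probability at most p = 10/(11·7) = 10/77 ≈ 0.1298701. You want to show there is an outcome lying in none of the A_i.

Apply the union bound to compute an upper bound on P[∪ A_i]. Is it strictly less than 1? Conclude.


Union bound: P[∪_{i=1}^{7} A_i] ≤ Σ_i P[A_i] ≤ 7·p = 7·(10/77) = 10/11.
Numerically: 10/11 ≈ 0.9090909.
Is 10/11 < 1? YES.
Since P[∪ A_i] ≤ 10/11 < 1, the complement has P[∩ A_i^c] ≥ 1 − 10/11 = 1/11 > 0, so some outcome avoids every A_i.

7·p = 10/11 ≈ 0.9090909; existence CERTIFIED by the union bound.


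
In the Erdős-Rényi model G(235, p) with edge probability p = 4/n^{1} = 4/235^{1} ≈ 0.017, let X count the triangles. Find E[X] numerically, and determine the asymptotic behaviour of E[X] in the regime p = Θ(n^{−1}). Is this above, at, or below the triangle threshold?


Number of potential triangles: C(235, 3) = 2135445.
Each occurs with probability p³ ≈ (0.017)³ ≈ 4.93147e-06.
By linearity: E[X] = C(235, 3)·p³ ≈ 2135445 · 4.93147e-06 ≈ 10.531.
Here α = 1, so p = 4/n is exactly at the triangle threshold p ~ 1/n. Asymptotically E[X] → c³/6 = 4³/6 = 32/3 ≈ 10.667, a bounded constant. In this regime the triangle count is asymptotically Poisson(c³/6).

E[X] ≈ 10.531; in regime p = Θ(1/n^{1}) E[X] stays bounded (at the triangle threshold p ~ 1/n).


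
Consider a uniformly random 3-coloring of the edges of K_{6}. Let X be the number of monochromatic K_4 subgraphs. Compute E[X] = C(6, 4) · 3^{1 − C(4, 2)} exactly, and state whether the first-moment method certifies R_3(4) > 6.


E[X] = C(6, 4) · 3^{1 − 6} = 15 · 3^{−5} = 15/243.
As a reduced fraction: E[X] = 5/81 ≈ 0.06173.
Is E[X] < 1? YES.
Since E[X] < 1, there exists a 3-coloring of K_{6} with no monochromatic K_4; hence R_3(4) > 6.

E[X] = 5/81 ≈ 0.06173; E[X] < 1, so R_3(4) > 6.


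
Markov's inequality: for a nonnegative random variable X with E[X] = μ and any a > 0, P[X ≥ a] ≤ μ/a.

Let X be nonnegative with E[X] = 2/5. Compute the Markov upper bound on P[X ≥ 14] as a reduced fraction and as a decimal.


μ = E[X] = 2/5, a = 14.
Markov: P[X ≥ 14] ≤ μ/a = (2/5)/14 = 1/35.
Numerically: ≈ 0.0286.
(Since a = 14 > μ = 0.4000, the bound 1/35 is < 1 and informative.)

P[X ≥ 14] ≤ 1/35 ≈ 0.0286.


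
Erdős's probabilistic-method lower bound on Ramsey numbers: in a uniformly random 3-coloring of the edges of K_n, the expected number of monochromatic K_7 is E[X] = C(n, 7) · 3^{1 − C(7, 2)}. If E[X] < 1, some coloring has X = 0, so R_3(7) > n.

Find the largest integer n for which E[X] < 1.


We need C(n, 7) · 3^{1 − 21} < 1, i.e. C(n, 7) < 3^{21 − 1} = 3486784401.
Check values of n near the boundary:
  n = 78: C(78, 7) = 2641902120; 2641902120 < 3486784401? YES
  n = 79: C(79, 7) = 2898753715; 2898753715 < 3486784401? YES
  n = 80: C(80, 7) = 3176716400; 3176716400 < 3486784401? YES
  n = 81: C(81, 7) = 3477216600; 3477216600 < 3486784401? YES
  n = 82: C(82, 7) = 3801756816; 3801756816 < 3486784401? NO
  n = 83: C(83, 7) = 4151918628; 4151918628 < 3486784401? NO
  n = 84: C(84, 7) = 4529365776; 4529365776 < 3486784401? NO
The largest n with C(n, 7) < 3486784401 is n = 81 (where E[X] = 42928600/43046721 ≈ 0.9973). Hence R_3(7) > 81, i.e. R_3(7) ≥ 82.

Largest n = 81; hence R_3(7) > 81.


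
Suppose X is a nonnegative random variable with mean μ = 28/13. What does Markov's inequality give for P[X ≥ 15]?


μ = E[X] = 28/13, a = 15.
Markov: P[X ≥ 15] ≤ μ/a = (28/13)/15 = 28/195.
Numerically: ≈ 0.144.
(Since a = 15 > μ = 2.154, the bound 28/195 is < 1 and informative.)

P[X ≥ 15] ≤ 28/195 ≈ 0.144.


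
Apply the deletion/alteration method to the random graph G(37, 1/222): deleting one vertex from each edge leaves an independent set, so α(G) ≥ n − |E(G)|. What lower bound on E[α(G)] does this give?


E[|E(G)|] = C(37, 2)·p = 666 · (1/222) = 3.
E[α(G)] ≥ n − E[|E(G)|] = 37 − 3 = 34.
Numerically: ≈ 34.000000.
(This is only a lower bound; the true E[α(G)] may be larger.)

E[α(G)] ≥ 34 ≈ 34.000000.


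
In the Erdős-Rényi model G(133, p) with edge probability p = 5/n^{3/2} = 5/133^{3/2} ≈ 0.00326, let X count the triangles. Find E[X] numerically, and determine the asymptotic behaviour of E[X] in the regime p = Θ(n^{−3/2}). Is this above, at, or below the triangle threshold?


Number of potential triangles: C(133, 3) = 383306.
Each occurs with probability p³ ≈ (0.00326)³ ≈ 3.463998e-08.
By linearity: E[X] = C(133, 3)·p³ ≈ 383306 · 3.463998e-08 ≈ 0.0133.
Since α = 3/2 > 1, p = c/n^{3/2} = o(1/n) is below the triangle threshold p ~ 1/n. Asymptotically E[X] ~ (c³/6)·n^{3(1−α)} = (5³/6)·n^{-1.5} → 0, so by Markov's inequality G has no triangles w.h.p.

E[X] ≈ 0.0133; in regime p = Θ(1/n^{3/2}) E[X] tends to 0 (below the triangle threshold p ~ 1/n).


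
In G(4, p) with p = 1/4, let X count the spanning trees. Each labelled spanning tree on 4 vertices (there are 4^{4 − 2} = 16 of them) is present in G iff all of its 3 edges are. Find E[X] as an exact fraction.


K_4 has 4^{4 − 2} = 16 labelled spanning trees.
For each such spanning tree H, let X_H = 1 if all 3 edges of H are present in G. Then P[X_H = 1] = p^{3} = (1/4)^{3} = 1/64.
By linearity of expectation: E[X] = Σ_H E[X_H] = 16 · p^{3} = 16 · 1/64 = 1/4.
Numerically: E[X] ≈ 0.25.

E[X] = 16 · (1/4)^{3} = 1/4 ≈ 0.25.


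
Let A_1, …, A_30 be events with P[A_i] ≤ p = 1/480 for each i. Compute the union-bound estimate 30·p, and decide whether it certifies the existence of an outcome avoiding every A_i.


Union bound: P[∪_{i=1}^{30} A_i] ≤ Σ_i P[A_i] ≤ 30·p = 30·(1/480) = 1/16.
Numerically: 1/16 ≈ 0.062500.
Is 1/16 < 1? YES.
Since P[∪ A_i] ≤ 1/16 < 1, the complement has P[∩ A_i^c] ≥ 1 − 1/16 = 15/16 > 0, so some outcome avoids every A_i.

30·p = 1/16 ≈ 0.062500; existence CERTIFIED by the union bound.


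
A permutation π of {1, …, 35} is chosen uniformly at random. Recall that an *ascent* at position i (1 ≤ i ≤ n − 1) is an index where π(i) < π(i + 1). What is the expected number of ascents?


Write X = Σ X_I over i = 1, …, 34, with X_I the indicator of one ascent.
There are 34 indicators.
For each fixed i, the pair (π(i), π(i+1)) is a uniformly random ordered pair of distinct values from {1, …, 35}; by symmetry P[π(i) < π(i+1)] = 1/2.
By linearity: E[X] = 34 · (1/2) = (35 − 1) · (1/2) = 17 ≈ 17.000000.

E[X] = 17 = 17.000000.


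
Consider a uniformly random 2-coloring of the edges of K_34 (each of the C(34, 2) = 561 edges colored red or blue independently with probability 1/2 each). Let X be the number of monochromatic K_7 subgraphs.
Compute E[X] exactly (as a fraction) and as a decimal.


Let X = Σ_S X_S over the C(34, 7) = 5379616 subsets S of size 7, where X_S = 1 if the K_7 on S is monochromatic.
For a fixed S, the K_7 on S has C(7, 2) = 21 edges. P[all 21 edges red] = (1/2)^21, and likewise for blue, so P[monochromatic] = 2·(1/2)^21 = 2^{1 − 21} = 1/1048576.
By linearity of expectation: E[X] = C(34, 7) · 2^{1 − 21} = 5379616 · 1/1048576 = 168113/32768.
Numerically: E[X] ≈ 5.130402.

E[X] = C(34,7)·2^(1−C(7,2)) = 168113/32768 ≈ 5.130402.


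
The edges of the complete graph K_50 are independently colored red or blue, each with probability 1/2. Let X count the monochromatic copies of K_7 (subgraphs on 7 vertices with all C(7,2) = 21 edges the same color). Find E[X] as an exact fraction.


Let X = Σ_S X_S over the C(50, 7) = 99884400 subsets S of size 7, where X_S = 1 if the K_7 on S is monochromatic.
For a fixed S, the K_7 on S has C(7, 2) = 21 edges. P[all 21 edges red] = (1/2)^21, and likewise for blue, so P[monochromatic] = 2·(1/2)^21 = 2^{1 − 21} = 1/1048576.
By linearity of expectation: E[X] = C(50, 7) · 2^{1 − 21} = 99884400 · 1/1048576 = 6242775/65536.
Numerically: E[X] ≈ 95.2572.

E[X] = C(50,7)·2^(1−C(7,2)) = 6242775/65536 ≈ 95.2572.


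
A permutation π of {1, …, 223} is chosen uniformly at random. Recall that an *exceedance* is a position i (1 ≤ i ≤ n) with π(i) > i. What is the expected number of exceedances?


Write X = Σ_{i=1}^{223} X_i, where X_i = 1_{π(i) > i}.
For each fixed i, π(i) is uniform over {1, …, 223} (marginal of a uniform permutation), so P[π(i) > i] = (n − i)/n. Summing: Σ_{i=1}^{223} (n − i)/n = (0 + 1 + … + 222)/223 = 223(223 − 1)/(2·223) = (223 − 1)/2.
Hence E[X] = Σ_{i=1}^{223} (223 − i)/223 = 111 ≈ 111.000000.

E[X] = 111 = 111.000000.


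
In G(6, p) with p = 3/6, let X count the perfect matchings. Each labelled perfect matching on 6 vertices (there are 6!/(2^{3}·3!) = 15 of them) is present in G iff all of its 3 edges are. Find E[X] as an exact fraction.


K_6 has 6!/(2^{3}·3!) = 15 labelled perfect matchings.
For each such perfect matching H, let X_H = 1 if all 3 edges of H are present in G. Then P[X_H = 1] = p^{3} = (1/2)^{3} = 1/8.
By linearity: E[X] = Σ_H E[X_H] = 15 · p^{3} = 15 · 1/8 = 15/8.
Numerically: E[X] ≈ 1.88.

E[X] = 15 · (1/2)^{3} = 15/8 ≈ 1.88.


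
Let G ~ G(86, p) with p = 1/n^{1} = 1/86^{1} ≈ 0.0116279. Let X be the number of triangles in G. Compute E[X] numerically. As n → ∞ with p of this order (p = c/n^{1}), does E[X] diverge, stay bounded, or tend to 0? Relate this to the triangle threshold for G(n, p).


Number of potential triangles: C(86, 3) = 102340.
Each occurs with probability p³ ≈ (0.0116279)³ ≈ 1.57218861e-06.
By linearity: E[X] = C(86, 3)·p³ ≈ 102340 · 1.57218861e-06 ≈ 0.160898.
Here α = 1, so p = 1/n is exactly at the triangle threshold p ~ 1/n. Asymptotically E[X] → c³/6 = 1³/6 = 1/6 ≈ 0.166667, a bounded constant. In this regime the triangle count is asymptotically Poisson(c³/6).

E[X] ≈ 0.160898; in regime p = Θ(1/n^{1}) E[X] stays bounded (at the triangle threshold p ~ 1/n).


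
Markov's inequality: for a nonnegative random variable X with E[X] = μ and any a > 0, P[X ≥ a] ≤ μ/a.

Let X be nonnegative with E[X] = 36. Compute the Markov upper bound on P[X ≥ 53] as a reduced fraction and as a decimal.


μ = E[X] = 36, a = 53.
Markov: P[X ≥ 53] ≤ μ/a = (36)/53 = 36/53.
Numerically: ≈ 0.679245.
(Since a = 53 > μ = 36.000000, the bound 36/53 is < 1 and informative.)

P[X ≥ 53] ≤ 36/53 ≈ 0.679245.


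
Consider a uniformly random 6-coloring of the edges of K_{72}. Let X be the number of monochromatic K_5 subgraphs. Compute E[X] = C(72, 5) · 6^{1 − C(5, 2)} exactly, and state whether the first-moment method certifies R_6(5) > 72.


E[X] = C(72, 5) · 6^{1 − 10} = 13991544 · 6^{−9} = 13991544/10077696.
As a reduced fraction: E[X] = 194327/139968 ≈ 1.3883673.
Is E[X] < 1? NO.
Since E[X] ≥ 1, the first-moment bound is inconclusive at n = 72; it does NOT by itself certify R_6(5) > 72.

E[X] = 194327/139968 ≈ 1.3883673; E[X] ≥ 1; first-moment method inconclusive here.


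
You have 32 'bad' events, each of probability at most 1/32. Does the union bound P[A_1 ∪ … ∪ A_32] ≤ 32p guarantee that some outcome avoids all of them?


Union bound: P[∪_{i=1}^{32} A_i] ≤ Σ_i P[A_i] ≤ 32·p = 32·(1/32) = 1.
Numerically: 1 ≈ 1.000.
Is 1 < 1? NO.
Since the bound 1 is ≥ 1, the union bound is uninformative here; it does NOT by itself certify existence.

32·p = 1 ≈ 1.000; existence NOT certified by the union bound.


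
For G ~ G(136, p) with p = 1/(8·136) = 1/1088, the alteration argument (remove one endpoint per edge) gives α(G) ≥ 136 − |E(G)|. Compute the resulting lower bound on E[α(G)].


E[|E(G)|] = C(136, 2)·p = 9180 · (1/1088) = 135/16.
E[α(G)] ≥ n − E[|E(G)|] = 136 − 135/16 = 2041/16.
Numerically: ≈ 127.562500.
(This is only a lower bound; the true E[α(G)] may be larger.)

E[α(G)] ≥ 2041/16 ≈ 127.562500.


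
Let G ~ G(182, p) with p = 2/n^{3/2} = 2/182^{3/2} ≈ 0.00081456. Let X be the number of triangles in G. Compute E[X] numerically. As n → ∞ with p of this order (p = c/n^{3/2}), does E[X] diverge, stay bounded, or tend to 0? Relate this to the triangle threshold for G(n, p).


Number of potential triangles: C(182, 3) = 988260.
Each occurs with probability p³ ≈ (0.00081456)³ ≈ 5.4046645e-10.
By linearity: E[X] = C(182, 3)·p³ ≈ 988260 · 5.4046645e-10 ≈ 0.00053.
Since α = 3/2 > 1, p = c/n^{3/2} = o(1/n) is below the triangle threshold p ~ 1/n. Asymptotically E[X] ~ (c³/6)·n^{3(1−α)} = (2³/6)·n^{-1.5} → 0, so by Markov's inequality G has no triangles w.h.p.

E[X] ≈ 0.00053; in regime p = Θ(1/n^{3/2}) E[X] tends to 0 (below the triangle threshold p ~ 1/n).


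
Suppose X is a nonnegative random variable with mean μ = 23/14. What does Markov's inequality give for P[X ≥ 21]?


μ = E[X] = 23/14, a = 21.
Markov: P[X ≥ 21] ≤ μ/a = (23/14)/21 = 23/294.
Numerically: ≈ 0.0782.
(Since a = 21 > μ = 1.6429, the bound 23/294 is < 1 and informative.)

P[X ≥ 21] ≤ 23/294 ≈ 0.0782.


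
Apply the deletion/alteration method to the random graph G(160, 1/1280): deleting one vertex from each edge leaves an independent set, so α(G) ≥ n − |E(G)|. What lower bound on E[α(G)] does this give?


E[|E(G)|] = C(160, 2)·p = 12720 · (1/1280) = 159/16.
E[α(G)] ≥ n − E[|E(G)|] = 160 − 159/16 = 2401/16.
Numerically: ≈ 150.062500.
(This is only a lower bound; the true E[α(G)] may be larger.)

E[α(G)] ≥ 2401/16 ≈ 150.062500.


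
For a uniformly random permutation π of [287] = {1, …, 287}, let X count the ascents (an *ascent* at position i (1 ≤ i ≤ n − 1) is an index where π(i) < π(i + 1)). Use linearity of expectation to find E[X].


Write X = Σ X_I over i = 1, …, 286, with X_I the indicator of one ascent.
There are 286 indicators.
For each fixed i, the pair (π(i), π(i+1)) is a uniformly random ordered pair of distinct values from {1, …, 287}; by symmetry P[π(i) < π(i+1)] = 1/2.
By linearity: E[X] = 286 · (1/2) = (287 − 1) · (1/2) = 143 ≈ 143.000.

E[X] = 143 = 143.000.


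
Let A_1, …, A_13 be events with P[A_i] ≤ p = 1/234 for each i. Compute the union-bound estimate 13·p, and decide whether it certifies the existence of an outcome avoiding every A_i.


Union bound: P[∪_{i=1}^{13} A_i] ≤ Σ_i P[A_i] ≤ 13·p = 13·(1/234) = 1/18.
Numerically: 1/18 ≈ 0.05556.
Is 1/18 < 1? YES.
Since P[∪ A_i] ≤ 1/18 < 1, the complement has P[∩ A_i^c] ≥ 1 − 1/18 = 17/18 > 0, so some outcome avoids every A_i.

13·p = 1/18 ≈ 0.05556; existence CERTIFIED by the union bound.


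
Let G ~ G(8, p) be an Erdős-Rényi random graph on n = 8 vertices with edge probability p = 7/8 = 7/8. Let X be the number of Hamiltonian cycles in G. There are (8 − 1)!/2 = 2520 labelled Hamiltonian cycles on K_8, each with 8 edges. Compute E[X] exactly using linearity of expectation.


K_8 has (8 − 1)!/2 = 2520 labelled Hamiltonian cycles.
For each such Hamiltonian cycle H, let X_H = 1 if all 8 edges of H are present in G. Then P[X_H = 1] = p^{8} = (7/8)^{8} = 5764801/16777216.
Summing the indicators: E[X] = Σ_H E[X_H] = 2520 · p^{8} = 2520 · 5764801/16777216 = 1815912315/2097152.
Numerically: E[X] ≈ 865.89.

E[X] = 2520 · (7/8)^{8} = 1815912315/2097152 ≈ 865.89.


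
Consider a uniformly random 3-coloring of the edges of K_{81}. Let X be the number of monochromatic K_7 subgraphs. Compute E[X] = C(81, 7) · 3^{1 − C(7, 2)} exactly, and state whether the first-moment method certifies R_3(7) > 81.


E[X] = C(81, 7) · 3^{1 − 21} = 3477216600 · 3^{−20} = 3477216600/3486784401.
As a reduced fraction: E[X] = 42928600/43046721 ≈ 0.9972560.
Is E[X] < 1? YES.
Since E[X] < 1, there exists a 3-coloring of K_{81} with no monochromatic K_7; hence R_3(7) > 81.

E[X] = 42928600/43046721 ≈ 0.9972560; E[X] < 1, so R_3(7) > 81.


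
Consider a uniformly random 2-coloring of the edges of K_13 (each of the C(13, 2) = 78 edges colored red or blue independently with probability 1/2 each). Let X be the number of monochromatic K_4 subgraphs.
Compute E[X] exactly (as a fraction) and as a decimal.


Let X = Σ_S X_S over the C(13, 4) = 715 subsets S of size 4, where X_S = 1 if the K_4 on S is monochromatic.
For a fixed S, the K_4 on S has C(4, 2) = 6 edges. P[all 6 edges red] = (1/2)^6, and likewise for blue, so P[monochromatic] = 2·(1/2)^6 = 2^{1 − 6} = 1/32.
Summing: E[X] = C(13, 4) · 2^{1 − 6} = 715 · 1/32 = 715/32.
Numerically: E[X] ≈ 22.34375.

E[X] = C(13,4)·2^(1−C(4,2)) = 715/32 ≈ 22.34375.


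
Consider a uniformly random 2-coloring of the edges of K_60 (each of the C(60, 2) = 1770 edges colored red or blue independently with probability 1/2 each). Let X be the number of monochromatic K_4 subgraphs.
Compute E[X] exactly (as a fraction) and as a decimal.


Let X = Σ_S X_S over the C(60, 4) = 487635 subsets S of size 4, where X_S = 1 if the K_4 on S is monochromatic.
For a fixed S, the K_4 on S has C(4, 2) = 6 edges. P[all 6 edges red] = (1/2)^6, and likewise for blue, so P[monochromatic] = 2·(1/2)^6 = 2^{1 − 6} = 1/32.
Summing: E[X] = C(60, 4) · 2^{1 − 6} = 487635 · 1/32 = 487635/32.
Numerically: E[X] ≈ 15238.5938.

E[X] = C(60,4)·2^(1−C(4,2)) = 487635/32 ≈ 15238.5938.


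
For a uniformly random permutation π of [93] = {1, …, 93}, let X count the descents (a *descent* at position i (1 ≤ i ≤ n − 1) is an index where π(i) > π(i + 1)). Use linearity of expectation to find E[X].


Write X = Σ X_I over i = 1, …, 92, with X_I the indicator of one descent.
There are 92 indicators.
For each fixed i, the pair (π(i), π(i+1)) is a uniformly random ordered pair of distinct values from {1, …, 93}; by symmetry P[π(i) > π(i+1)] = 1/2.
By linearity: E[X] = 92 · (1/2) = (93 − 1) · (1/2) = 46 ≈ 46.0000.

E[X] = 46 = 46.0000.


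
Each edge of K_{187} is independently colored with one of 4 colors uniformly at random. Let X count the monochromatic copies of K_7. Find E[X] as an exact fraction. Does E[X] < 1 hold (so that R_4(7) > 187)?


E[X] = C(187, 7) · 4^{1 − 21} = 1416167483302 · 4^{−20} = 1416167483302/1099511627776.
As a reduced fraction: E[X] = 708083741651/549755813888 ≈ 1.28800.
Is E[X] < 1? NO.
Since E[X] ≥ 1, the first-moment bound is inconclusive at n = 187; it does NOT by itself certify R_4(7) > 187.

E[X] = 708083741651/549755813888 ≈ 1.28800; E[X] ≥ 1; first-moment method inconclusive here.


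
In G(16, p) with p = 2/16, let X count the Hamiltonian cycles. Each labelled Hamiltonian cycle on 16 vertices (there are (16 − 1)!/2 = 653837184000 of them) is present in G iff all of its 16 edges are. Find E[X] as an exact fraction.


K_16 has (16 − 1)!/2 = 653837184000 labelled Hamiltonian cycles.
For each such Hamiltonian cycle H, let X_H = 1 if all 16 edges of H are present in G. Then P[X_H = 1] = p^{16} = (1/8)^{16} = 1/281474976710656.
Summing the indicators: E[X] = Σ_H E[X_H] = 653837184000 · p^{16} = 653837184000 · 1/281474976710656 = 638512875/274877906944.
Numerically: E[X] ≈ 0.0023229.

E[X] = 653837184000 · (1/8)^{16} = 638512875/274877906944 ≈ 0.0023229.
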